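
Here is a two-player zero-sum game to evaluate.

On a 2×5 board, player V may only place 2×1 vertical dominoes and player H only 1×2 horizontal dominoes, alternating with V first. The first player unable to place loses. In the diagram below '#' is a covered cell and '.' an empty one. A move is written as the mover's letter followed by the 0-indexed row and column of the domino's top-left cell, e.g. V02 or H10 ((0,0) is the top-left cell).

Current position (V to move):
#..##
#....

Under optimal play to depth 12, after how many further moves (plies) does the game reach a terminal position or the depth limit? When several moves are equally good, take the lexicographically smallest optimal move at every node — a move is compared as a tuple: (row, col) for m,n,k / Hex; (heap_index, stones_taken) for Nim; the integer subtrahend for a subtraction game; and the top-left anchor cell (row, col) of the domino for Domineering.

[#..##/#....] V move#1: V01:-1/##.##/##..., V02:+1/#.###/#.#..*
[#.###/#.#..] H move#2: H13:-1/#.###/#.###*
[#.###/#.###] V move#3: V01:+1/#####/#####*
[#####/#####] end (terminal -1, H#4); searched #..##/#.... to 12

PV length from [#..##/#....]: 3 plies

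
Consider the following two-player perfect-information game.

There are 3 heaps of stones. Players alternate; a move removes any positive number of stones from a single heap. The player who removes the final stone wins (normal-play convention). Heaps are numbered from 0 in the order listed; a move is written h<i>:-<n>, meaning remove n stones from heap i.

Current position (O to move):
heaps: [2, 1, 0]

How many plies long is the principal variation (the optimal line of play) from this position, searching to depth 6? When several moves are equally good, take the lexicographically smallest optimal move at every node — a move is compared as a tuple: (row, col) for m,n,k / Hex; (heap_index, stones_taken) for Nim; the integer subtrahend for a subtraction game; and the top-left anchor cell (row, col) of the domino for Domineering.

PV length from [(2,1,0)]: 3 plies

p1 O@[(2,1,0)]: h0:-1[(1,1,0)]+1* h0:-2[(0,1,0)]-1 h1:-1[(2,0,0)]-1
p2 X@[(1,1,0)]: h0:-1[(0,1,0)]-1* h1:-1[(1,0,0)]-1
p3 O@[(0,1,0)]: h1:-1[(0,0,0)]+1*
p4 X@[(0,0,0)] terminal -1; root [(2,1,0)] d6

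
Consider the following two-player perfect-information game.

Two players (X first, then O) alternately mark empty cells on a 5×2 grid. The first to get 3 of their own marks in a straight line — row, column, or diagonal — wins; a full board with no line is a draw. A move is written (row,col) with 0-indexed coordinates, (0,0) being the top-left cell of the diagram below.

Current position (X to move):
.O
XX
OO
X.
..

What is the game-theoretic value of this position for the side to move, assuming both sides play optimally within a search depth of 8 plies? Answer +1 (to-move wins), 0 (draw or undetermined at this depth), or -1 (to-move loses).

ply 1, X at .O/XX/OO/X./.. | (0,0)=+0→XO/XX/OO/X./..*; (3,1)=+0→.O/XX/OO/XX/..; (4,0)=+0→.O/XX/OO/X./X.; (4,1)=+0→.O/XX/OO/X./.X
ply 2, O at XO/XX/OO/X./.. | (3,1)=+0→XO/XX/OO/XO/..*; (4,0)=+0→XO/XX/OO/X./O.; (4,1)=+0→XO/XX/OO/X./.O
ply 3, X at XO/XX/OO/XO/.. | (4,0)=-1→XO/XX/OO/XO/X.; (4,1)=+0→XO/XX/OO/XO/.X*
ply 4, O at XO/XX/OO/XO/.X | (4,0)=+0→XO/XX/OO/XO/OX*
ply 5: XO/XX/OO/XO/OX is terminal +0 (X); from .O/XX/OO/X./.. depth 8

value(.O/XX/OO/X./.., X) = 0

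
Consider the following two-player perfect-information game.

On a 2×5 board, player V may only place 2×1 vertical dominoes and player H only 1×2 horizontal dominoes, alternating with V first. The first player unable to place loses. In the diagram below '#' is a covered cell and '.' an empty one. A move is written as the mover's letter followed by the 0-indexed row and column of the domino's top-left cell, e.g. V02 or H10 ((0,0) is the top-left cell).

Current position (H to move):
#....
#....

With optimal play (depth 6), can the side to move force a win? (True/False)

H winning at [#..../#....]: True

[#..../#....] H move#1: H01:-1/###../#...., H02:+1/#.##./#....*, H03:-1/#..##/#...., H11:-1/#..../###.., H12:+1/#..../#.##., H13:-1/#..../#..##
[#.##./#....] V move#2: V01:-1/####./##...*, V04:-1/#.###/#...#
[####./##...] H move#3: H12:-1/####./####., H13:+1/####./##.##*
[####./##.##] end (terminal -1, V#4); searched #..../#.... to 6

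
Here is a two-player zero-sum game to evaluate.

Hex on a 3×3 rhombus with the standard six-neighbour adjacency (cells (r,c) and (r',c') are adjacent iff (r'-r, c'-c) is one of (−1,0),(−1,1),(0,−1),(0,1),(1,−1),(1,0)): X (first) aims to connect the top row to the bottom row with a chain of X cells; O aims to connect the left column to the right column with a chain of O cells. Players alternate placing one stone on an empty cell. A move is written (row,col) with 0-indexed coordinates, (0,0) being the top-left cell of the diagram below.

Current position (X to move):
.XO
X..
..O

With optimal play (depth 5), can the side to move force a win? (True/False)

X winning at [.XO/X../..O]: True

p1 X@[.XO/X../..O]: (0,0)[XXO/X../..O]-1 (1,1)[.XO/XX./..O]+1* (1,2)[.XO/X.X/..O]-1 (2,0)[.XO/X../X.O]+1 (2,1)[.XO/X../.XO]+1
p2 O@[.XO/XX./..O]: (0,0)[OXO/XX./..O]-1* (1,2)[.XO/XXO/..O]-1 (2,0)[.XO/XX./O.O]-1 (2,1)[.XO/XX./.OO]-1
p3 X@[OXO/XX./..O]: (1,2)[OXO/XXX/..O]+1* (2,0)[OXO/XX./X.O]+1 (2,1)[OXO/XX./.XO]+1
p4 O@[OXO/XXX/..O]: (2,0)[OXO/XXX/O.O]-1* (2,1)[OXO/XXX/.OO]-1
p5 X@[OXO/XXX/O.O]: (2,1)[OXO/XXX/OXO]+1*
p6 O@[OXO/XXX/OXO] terminal -1; root [.XO/X../..O] d5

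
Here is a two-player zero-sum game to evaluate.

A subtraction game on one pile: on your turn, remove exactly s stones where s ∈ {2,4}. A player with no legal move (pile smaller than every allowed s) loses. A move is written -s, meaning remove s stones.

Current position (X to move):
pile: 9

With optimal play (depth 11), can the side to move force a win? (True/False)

[9] X move#1: -2:+1/7*, -4:-1/5
[7] O move#2: -2:-1/5*, -4:-1/3
[5] X move#3: -2:-1/3, -4:+1/1*
[1] end (terminal -1, O#4); searched 9 to 11

X winning at [9]: True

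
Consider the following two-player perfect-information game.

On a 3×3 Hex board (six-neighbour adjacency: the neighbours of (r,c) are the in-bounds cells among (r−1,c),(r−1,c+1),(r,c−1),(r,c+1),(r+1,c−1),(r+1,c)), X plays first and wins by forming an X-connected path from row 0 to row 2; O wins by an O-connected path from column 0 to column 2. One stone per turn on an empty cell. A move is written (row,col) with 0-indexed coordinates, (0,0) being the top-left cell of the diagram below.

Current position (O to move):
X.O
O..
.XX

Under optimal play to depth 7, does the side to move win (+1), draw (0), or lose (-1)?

[X.O/O../.XX] O move#1: (0,1):+1/XOO/O../.XX*, (1,1):+1/X.O/OO./.XX, (1,2):+1/X.O/O.O/.XX, (2,0):+1/X.O/O../OXX
[XOO/O../.XX] end (terminal -1, X#2); searched X.O/O../.XX to 7

value(X.O/O../.XX, O) = +1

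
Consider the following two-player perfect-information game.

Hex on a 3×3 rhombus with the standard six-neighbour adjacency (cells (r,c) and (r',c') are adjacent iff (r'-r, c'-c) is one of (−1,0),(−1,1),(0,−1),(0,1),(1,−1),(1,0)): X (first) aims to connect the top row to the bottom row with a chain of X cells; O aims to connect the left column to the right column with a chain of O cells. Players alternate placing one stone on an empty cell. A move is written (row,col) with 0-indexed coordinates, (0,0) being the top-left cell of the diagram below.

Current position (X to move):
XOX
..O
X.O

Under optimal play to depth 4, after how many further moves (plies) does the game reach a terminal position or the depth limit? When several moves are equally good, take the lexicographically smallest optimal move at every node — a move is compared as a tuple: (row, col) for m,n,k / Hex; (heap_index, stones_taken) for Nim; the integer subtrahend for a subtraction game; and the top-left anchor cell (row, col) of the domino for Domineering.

p1 X@[XOX/..O/X.O]: (1,0)[XOX/X.O/X.O]+1* (1,1)[XOX/.XO/X.O]+1 (2,1)[XOX/..O/XXO]+1
p2 O@[XOX/X.O/X.O] terminal -1; root [XOX/..O/X.O] d4

PV length from [XOX/..O/X.O]: 1 ply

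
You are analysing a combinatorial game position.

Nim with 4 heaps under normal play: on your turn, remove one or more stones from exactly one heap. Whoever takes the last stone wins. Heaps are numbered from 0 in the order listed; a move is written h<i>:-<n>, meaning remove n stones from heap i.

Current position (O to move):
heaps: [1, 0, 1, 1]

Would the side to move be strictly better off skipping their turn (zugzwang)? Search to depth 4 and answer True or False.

zugzwang((1,0,1,1), O) = False

ply 1, O at (1,0,1,1) | h0:-1=+1→(0,0,1,1)*; h2:-1=+1→(1,0,0,1); h3:-1=+1→(1,0,1,0)
ply 2, X at (0,0,1,1) | h2:-1=-1→(0,0,0,1)*; h3:-1=-1→(0,0,1,0)
ply 3, O at (0,0,0,1) | h3:-1=+1→(0,0,0,0)*
ply 4: (0,0,0,0) is terminal -1 (X); from (1,0,1,1) depth 4
suppose O passes — search the same position with X to move:
pass> ply 1, X at (1,0,1,1) | h0:-1=+1→(0,0,1,1)*; h2:-1=+1→(1,0,0,1); h3:-1=+1→(1,0,1,0)
pass> ply 2, O at (0,0,1,1) | h2:-1=-1→(0,0,0,1)*; h3:-1=-1→(0,0,1,0)
pass> ply 3, X at (0,0,0,1) | h3:-1=+1→(0,0,0,0)*
pass> ply 4: (0,0,0,0) is terminal -1 (O); from (1,0,1,1) depth 4
for O: play +1, pass -1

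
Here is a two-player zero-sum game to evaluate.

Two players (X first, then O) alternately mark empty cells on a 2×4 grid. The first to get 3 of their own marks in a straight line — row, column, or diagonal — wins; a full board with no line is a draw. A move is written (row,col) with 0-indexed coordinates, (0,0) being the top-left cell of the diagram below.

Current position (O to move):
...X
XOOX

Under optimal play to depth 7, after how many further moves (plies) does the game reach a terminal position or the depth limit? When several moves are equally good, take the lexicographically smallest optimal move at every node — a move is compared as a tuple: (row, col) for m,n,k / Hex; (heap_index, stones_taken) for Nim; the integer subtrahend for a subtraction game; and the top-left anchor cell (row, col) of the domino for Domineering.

p1 O@[...X/XOOX]: (0,0)[O..X/XOOX]+0* (0,1)[.O.X/XOOX]+0 (0,2)[..OX/XOOX]+0
p2 X@[O..X/XOOX]: (0,1)[OX.X/XOOX]+0* (0,2)[O.XX/XOOX]+0
p3 O@[OX.X/XOOX]: (0,2)[OXOX/XOOX]+0*
p4 X@[OXOX/XOOX] terminal +0; root [...X/XOOX] d7

PV length from [...X/XOOX]: 3 plies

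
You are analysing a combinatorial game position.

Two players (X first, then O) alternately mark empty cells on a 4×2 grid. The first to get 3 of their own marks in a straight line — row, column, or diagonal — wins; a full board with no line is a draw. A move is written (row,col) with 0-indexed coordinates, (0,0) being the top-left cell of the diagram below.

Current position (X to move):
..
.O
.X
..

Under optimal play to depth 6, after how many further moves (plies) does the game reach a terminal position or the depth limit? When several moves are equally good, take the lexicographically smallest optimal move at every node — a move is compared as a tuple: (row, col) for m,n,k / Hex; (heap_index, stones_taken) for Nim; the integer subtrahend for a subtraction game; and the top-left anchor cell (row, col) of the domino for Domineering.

PV length from [../.O/.X/..]: 6 plies

ply 1, X at ../.O/.X/.. | (0,0)=+0→X./.O/.X/..*; (0,1)=+0→.X/.O/.X/..; (1,0)=+0→../XO/.X/..; (2,0)=+0→../.O/XX/..; (3,0)=+0→../.O/.X/X.; (3,1)=+0→../.O/.X/.X
ply 2, O at X./.O/.X/.. | (0,1)=+0→XO/.O/.X/..*; (1,0)=+0→X./OO/.X/..; (2,0)=+0→X./.O/OX/..; (3,0)=+0→X./.O/.X/O.; (3,1)=+0→X./.O/.X/.O
ply 3, X at XO/.O/.X/.. | (1,0)=+0→XO/XO/.X/..*; (2,0)=+0→XO/.O/XX/..; (3,0)=+0→XO/.O/.X/X.; (3,1)=+0→XO/.O/.X/.X
ply 4, O at XO/XO/.X/.. | (2,0)=+0→XO/XO/OX/..*; (3,0)=-1→XO/XO/.X/O.; (3,1)=-1→XO/XO/.X/.O
ply 5, X at XO/XO/OX/.. | (3,0)=+0→XO/XO/OX/X.*; (3,1)=+0→XO/XO/OX/.X
ply 6, O at XO/XO/OX/X. | (3,1)=+0→XO/XO/OX/XO*
ply 7: XO/XO/OX/XO is terminal +0 (X); from ../.O/.X/.. depth 6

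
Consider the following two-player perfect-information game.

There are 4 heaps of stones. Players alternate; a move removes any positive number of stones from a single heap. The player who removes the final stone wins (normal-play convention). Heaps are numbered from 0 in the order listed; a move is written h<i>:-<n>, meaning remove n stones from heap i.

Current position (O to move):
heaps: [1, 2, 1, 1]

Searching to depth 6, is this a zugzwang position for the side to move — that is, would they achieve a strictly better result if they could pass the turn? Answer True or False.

p1 O@[(1,2,1,1)]: h0:-1[(0,2,1,1)]-1 h1:-1[(1,1,1,1)]+1* h1:-2[(1,0,1,1)]-1 h2:-1[(1,2,0,1)]-1 h3:-1[(1,2,1,0)]-1
p2 X@[(1,1,1,1)]: h0:-1[(0,1,1,1)]-1* h1:-1[(1,0,1,1)]-1 h2:-1[(1,1,0,1)]-1 h3:-1[(1,1,1,0)]-1
p3 O@[(0,1,1,1)]: h1:-1[(0,0,1,1)]+1* h2:-1[(0,1,0,1)]+1 h3:-1[(0,1,1,0)]+1
p4 X@[(0,0,1,1)]: h2:-1[(0,0,0,1)]-1* h3:-1[(0,0,1,0)]-1
p5 O@[(0,0,0,1)]: h3:-1[(0,0,0,0)]+1*
p6 X@[(0,0,0,0)] terminal -1; root [(1,2,1,1)] d6
suppose O passes — search the same position with X to move:
pass> p1 X@[(1,2,1,1)]: h0:-1[(0,2,1,1)]-1 h1:-1[(1,1,1,1)]+1* h1:-2[(1,0,1,1)]-1 h2:-1[(1,2,0,1)]-1 h3:-1[(1,2,1,0)]-1
pass> p2 O@[(1,1,1,1)]: h0:-1[(0,1,1,1)]-1* h1:-1[(1,0,1,1)]-1 h2:-1[(1,1,0,1)]-1 h3:-1[(1,1,1,0)]-1
pass> p3 X@[(0,1,1,1)]: h1:-1[(0,0,1,1)]+1* h2:-1[(0,1,0,1)]+1 h3:-1[(0,1,1,0)]+1
pass> p4 O@[(0,0,1,1)]: h2:-1[(0,0,0,1)]-1* h3:-1[(0,0,1,0)]-1
pass> p5 X@[(0,0,0,1)]: h3:-1[(0,0,0,0)]+1*
pass> p6 O@[(0,0,0,0)] terminal -1; root [(1,2,1,1)] d6
for O: play +1, pass -1

zugzwang((1,2,1,1), O) = False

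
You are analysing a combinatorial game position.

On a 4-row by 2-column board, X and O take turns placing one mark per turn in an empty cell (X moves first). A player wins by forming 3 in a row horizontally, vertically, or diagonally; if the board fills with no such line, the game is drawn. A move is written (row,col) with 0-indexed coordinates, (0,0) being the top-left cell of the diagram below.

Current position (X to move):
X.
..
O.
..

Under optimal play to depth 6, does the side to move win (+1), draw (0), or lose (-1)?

value(X./../O./.., X) = 0

p1 X@[X./../O./..]: (0,1)[XX/../O./..]+0* (1,0)[X./X./O./..]+0 (1,1)[X./.X/O./..]+0 (2,1)[X./../OX/..]+0 (3,0)[X./../O./X.]+0 (3,1)[X./../O./.X]+0
p2 O@[XX/../O./..]: (1,0)[XX/O./O./..]+0* (1,1)[XX/.O/O./..]+0 (2,1)[XX/../OO/..]+0 (3,0)[XX/../O./O.]+0 (3,1)[XX/../O./.O]+0
p3 X@[XX/O./O./..]: (1,1)[XX/OX/O./..]-1 (2,1)[XX/O./OX/..]-1 (3,0)[XX/O./O./X.]+0* (3,1)[XX/O./O./.X]-1
p4 O@[XX/O./O./X.]: (1,1)[XX/OO/O./X.]+0* (2,1)[XX/O./OO/X.]+0 (3,1)[XX/O./O./XO]+0
p5 X@[XX/OO/O./X.]: (2,1)[XX/OO/OX/X.]+0* (3,1)[XX/OO/O./XX]+0
p6 O@[XX/OO/OX/X.]: (3,1)[XX/OO/OX/XO]+0*
p7 X@[XX/OO/OX/XO] terminal +0; root [X./../O./..] d6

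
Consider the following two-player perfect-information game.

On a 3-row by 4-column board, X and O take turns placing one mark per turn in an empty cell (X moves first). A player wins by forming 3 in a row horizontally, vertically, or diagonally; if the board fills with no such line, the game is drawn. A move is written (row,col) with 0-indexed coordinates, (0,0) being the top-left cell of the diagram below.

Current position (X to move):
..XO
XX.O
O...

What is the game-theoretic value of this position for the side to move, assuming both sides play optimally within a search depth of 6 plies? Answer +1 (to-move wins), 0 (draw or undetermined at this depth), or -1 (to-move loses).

ply 1, X at ..XO/XX.O/O... | (0,0)=-1→X.XO/XX.O/O...; (0,1)=-1→.XXO/XX.O/O...; (1,2)=+1→..XO/XXXO/O...*; (2,1)=-1→..XO/XX.O/OX..; (2,2)=-1→..XO/XX.O/O.X.; (2,3)=+1→..XO/XX.O/O..X
ply 2: ..XO/XXXO/O... is terminal -1 (O); from ..XO/XX.O/O... depth 6

value(..XO/XX.O/O..., X) = +1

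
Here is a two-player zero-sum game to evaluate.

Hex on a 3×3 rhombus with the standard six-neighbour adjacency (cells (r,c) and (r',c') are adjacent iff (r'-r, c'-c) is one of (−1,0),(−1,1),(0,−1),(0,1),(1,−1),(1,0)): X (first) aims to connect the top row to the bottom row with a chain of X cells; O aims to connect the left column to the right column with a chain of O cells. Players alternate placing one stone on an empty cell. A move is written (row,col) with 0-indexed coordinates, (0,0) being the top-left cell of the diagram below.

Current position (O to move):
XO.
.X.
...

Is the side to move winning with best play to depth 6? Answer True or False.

ply 1, O at XO./.X./... | (0,2)=-1→XOO/.X./...*; (1,0)=-1→XO./OX./...; (1,2)=-1→XO./.XO/...; (2,0)=-1→XO./.X./O..; (2,1)=-1→XO./.X./.O.; (2,2)=-1→XO./.X./..O
ply 2, X at XOO/.X./... | (1,0)=+1→XOO/XX./...*; (1,2)=-1→XOO/.XX/...; (2,0)=-1→XOO/.X./X..; (2,1)=-1→XOO/.X./.X.; (2,2)=-1→XOO/.X./..X
ply 3, O at XOO/XX./... | (1,2)=-1→XOO/XXO/...*; (2,0)=-1→XOO/XX./O..; (2,1)=-1→XOO/XX./.O.; (2,2)=-1→XOO/XX./..O
ply 4, X at XOO/XXO/... | (2,0)=+1→XOO/XXO/X..*; (2,1)=+1→XOO/XXO/.X.; (2,2)=+1→XOO/XXO/..X
ply 5: XOO/XXO/X.. is terminal -1 (O); from XO./.X./... depth 6

O winning at [XO./.X./...]: False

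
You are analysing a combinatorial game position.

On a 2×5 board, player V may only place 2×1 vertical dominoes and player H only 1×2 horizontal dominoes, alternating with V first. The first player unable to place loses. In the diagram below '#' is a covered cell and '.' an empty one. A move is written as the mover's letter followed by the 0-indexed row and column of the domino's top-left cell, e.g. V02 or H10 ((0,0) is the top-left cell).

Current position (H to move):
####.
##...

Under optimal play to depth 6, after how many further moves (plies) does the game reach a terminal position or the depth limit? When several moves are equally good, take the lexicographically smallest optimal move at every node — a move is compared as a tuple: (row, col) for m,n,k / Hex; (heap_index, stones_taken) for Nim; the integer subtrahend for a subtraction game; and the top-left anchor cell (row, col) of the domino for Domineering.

PV length from [####./##...]: 1 ply

p1 H@[####./##...]: H12[####./####.]-1 H13[####./##.##]+1*
p2 V@[####./##.##] terminal -1; root [####./##...] d6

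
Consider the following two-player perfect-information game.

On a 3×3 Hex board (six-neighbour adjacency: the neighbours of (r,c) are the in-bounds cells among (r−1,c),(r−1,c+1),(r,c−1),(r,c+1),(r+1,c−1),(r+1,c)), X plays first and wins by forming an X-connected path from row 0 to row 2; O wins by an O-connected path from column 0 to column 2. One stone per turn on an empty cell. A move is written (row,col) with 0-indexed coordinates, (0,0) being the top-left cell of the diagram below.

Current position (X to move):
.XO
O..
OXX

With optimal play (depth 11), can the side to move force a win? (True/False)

[.XO/O../OXX] X move#1: (0,0):-1/XXO/O../OXX, (1,1):+1/.XO/OX./OXX*, (1,2):-1/.XO/O.X/OXX
[.XO/OX./OXX] end (terminal -1, O#2); searched .XO/O../OXX to 11

X winning at [.XO/O../OXX]: True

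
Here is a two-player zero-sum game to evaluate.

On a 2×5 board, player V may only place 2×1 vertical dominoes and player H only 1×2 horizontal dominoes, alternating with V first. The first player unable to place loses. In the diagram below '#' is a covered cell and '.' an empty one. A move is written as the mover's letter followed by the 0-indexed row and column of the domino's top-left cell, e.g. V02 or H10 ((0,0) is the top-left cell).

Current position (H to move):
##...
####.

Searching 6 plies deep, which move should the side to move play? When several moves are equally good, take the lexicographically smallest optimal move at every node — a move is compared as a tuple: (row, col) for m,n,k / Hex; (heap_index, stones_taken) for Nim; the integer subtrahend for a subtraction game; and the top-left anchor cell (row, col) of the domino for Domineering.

p1 H@[##.../####.]: H02[####./####.]-1 H03[##.##/####.]+1*
p2 V@[##.##/####.] terminal -1; root [##.../####.] d6

H's best at [##.../####.]: H03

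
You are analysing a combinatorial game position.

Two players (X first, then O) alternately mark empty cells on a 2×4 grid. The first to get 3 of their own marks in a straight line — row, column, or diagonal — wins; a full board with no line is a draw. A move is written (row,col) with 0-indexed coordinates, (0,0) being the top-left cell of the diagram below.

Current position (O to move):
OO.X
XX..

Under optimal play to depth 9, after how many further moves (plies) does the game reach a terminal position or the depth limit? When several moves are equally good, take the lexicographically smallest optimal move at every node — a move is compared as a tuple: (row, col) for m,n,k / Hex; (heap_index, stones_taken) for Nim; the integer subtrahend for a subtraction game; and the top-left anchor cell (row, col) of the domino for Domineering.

p1 O@[OO.X/XX..]: (0,2)[OOOX/XX..]+1* (1,2)[OO.X/XXO.]+0 (1,3)[OO.X/XX.O]-1
p2 X@[OOOX/XX..] terminal -1; root [OO.X/XX..] d9

PV length from [OO.X/XX..]: 1 ply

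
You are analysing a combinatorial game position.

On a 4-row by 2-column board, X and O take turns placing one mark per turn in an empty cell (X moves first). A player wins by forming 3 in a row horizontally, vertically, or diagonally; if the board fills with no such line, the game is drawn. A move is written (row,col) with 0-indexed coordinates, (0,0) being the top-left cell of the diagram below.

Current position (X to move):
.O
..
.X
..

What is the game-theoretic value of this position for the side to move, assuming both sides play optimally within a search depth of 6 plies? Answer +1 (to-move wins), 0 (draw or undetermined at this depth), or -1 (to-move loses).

value(.O/../.X/.., X) = 0

p1 X@[.O/../.X/..]: (0,0)[XO/../.X/..]+0* (1,0)[.O/X./.X/..]+0 (1,1)[.O/.X/.X/..]+0 (2,0)[.O/../XX/..]+0 (3,0)[.O/../.X/X.]+0 (3,1)[.O/../.X/.X]+0
p2 O@[XO/../.X/..]: (1,0)[XO/O./.X/..]+0* (1,1)[XO/.O/.X/..]+0 (2,0)[XO/../OX/..]+0 (3,0)[XO/../.X/O.]+0 (3,1)[XO/../.X/.O]+0
p3 X@[XO/O./.X/..]: (1,1)[XO/OX/.X/..]+0* (2,0)[XO/O./XX/..]+0 (3,0)[XO/O./.X/X.]+0 (3,1)[XO/O./.X/.X]+0
p4 O@[XO/OX/.X/..]: (2,0)[XO/OX/OX/..]-1 (3,0)[XO/OX/.X/O.]-1 (3,1)[XO/OX/.X/.O]+0*
p5 X@[XO/OX/.X/.O]: (2,0)[XO/OX/XX/.O]+0* (3,0)[XO/OX/.X/XO]+0
p6 O@[XO/OX/XX/.O]: (3,0)[XO/OX/XX/OO]+0*
p7 X@[XO/OX/XX/OO] terminal +0; root [.O/../.X/..] d6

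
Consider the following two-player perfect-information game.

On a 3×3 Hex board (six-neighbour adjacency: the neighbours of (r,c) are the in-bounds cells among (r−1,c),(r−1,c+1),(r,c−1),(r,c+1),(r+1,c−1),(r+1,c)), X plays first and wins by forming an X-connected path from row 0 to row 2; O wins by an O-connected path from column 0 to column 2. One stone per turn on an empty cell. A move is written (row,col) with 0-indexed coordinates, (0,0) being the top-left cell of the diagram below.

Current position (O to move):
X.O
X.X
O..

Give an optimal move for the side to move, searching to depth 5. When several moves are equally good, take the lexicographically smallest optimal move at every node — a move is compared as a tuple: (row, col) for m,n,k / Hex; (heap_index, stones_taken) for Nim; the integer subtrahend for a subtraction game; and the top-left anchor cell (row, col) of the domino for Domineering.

O's best at [X.O/X.X/O..]: (1,1)

[X.O/X.X/O..] O move#1: (0,1):-1/XOO/X.X/O.., (1,1):+1/X.O/XOX/O..*, (2,1):+1/X.O/X.X/OO., (2,2):+1/X.O/X.X/O.O
[X.O/XOX/O..] end (terminal -1, X#2); searched X.O/X.X/O.. to 5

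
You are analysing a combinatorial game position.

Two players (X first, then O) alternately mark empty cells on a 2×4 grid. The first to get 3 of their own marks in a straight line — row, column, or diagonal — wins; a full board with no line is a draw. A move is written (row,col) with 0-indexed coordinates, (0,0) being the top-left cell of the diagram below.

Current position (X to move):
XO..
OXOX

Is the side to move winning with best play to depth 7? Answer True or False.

p1 X@[XO../OXOX]: (0,2)[XOX./OXOX]+0* (0,3)[XO.X/OXOX]+0
p2 O@[XOX./OXOX]: (0,3)[XOXO/OXOX]+0*
p3 X@[XOXO/OXOX] terminal +0; root [XO../OXOX] d7

X winning at [XO../OXOX]: False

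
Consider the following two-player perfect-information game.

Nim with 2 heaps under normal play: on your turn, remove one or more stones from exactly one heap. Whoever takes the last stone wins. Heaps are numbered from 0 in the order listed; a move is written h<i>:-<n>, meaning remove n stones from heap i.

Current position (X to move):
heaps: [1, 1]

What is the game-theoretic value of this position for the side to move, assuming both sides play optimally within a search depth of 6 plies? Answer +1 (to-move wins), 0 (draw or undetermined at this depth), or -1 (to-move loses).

value((1,1), X) = -1

[(1,1)] X move#1: h0:-1:-1/(0,1)*, h1:-1:-1/(1,0)
[(0,1)] O move#2: h1:-1:+1/(0,0)*
[(0,0)] end (terminal -1, X#3); searched (1,1) to 6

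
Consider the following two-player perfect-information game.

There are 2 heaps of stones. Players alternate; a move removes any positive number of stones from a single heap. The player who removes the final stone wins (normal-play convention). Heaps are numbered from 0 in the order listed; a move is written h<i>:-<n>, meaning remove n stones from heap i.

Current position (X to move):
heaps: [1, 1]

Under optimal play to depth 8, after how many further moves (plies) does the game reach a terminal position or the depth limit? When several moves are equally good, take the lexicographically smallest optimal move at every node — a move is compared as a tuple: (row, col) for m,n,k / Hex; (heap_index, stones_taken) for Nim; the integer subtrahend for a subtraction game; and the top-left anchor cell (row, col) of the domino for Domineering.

PV length from [(1,1)]: 2 plies

p1 X@[(1,1)]: h0:-1[(0,1)]-1* h1:-1[(1,0)]-1
p2 O@[(0,1)]: h1:-1[(0,0)]+1*
p3 X@[(0,0)] terminal -1; root [(1,1)] d8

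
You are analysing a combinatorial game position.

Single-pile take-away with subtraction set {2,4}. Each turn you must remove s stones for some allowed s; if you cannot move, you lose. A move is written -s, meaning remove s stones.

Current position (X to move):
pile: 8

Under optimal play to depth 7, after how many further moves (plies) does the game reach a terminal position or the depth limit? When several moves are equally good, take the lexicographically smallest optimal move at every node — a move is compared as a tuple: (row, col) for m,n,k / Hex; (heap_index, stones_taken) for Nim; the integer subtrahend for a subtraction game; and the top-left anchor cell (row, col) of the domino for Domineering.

PV length from [8]: 3 plies

p1 X@[8]: -2[6]+1* -4[4]-1
p2 O@[6]: -2[4]-1* -4[2]-1
p3 X@[4]: -2[2]-1 -4[0]+1*
p4 O@[0] terminal -1; root [8] d7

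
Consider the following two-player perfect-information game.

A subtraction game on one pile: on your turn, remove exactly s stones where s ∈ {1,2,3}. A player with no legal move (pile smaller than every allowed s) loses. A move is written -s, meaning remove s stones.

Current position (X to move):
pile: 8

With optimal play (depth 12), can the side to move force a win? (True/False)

X winning at [8]: False

ply 1, X at 8 | -1=-1→7*; -2=-1→6; -3=-1→5
ply 2, O at 7 | -1=-1→6; -2=-1→5; -3=+1→4*
ply 3, X at 4 | -1=-1→3*; -2=-1→2; -3=-1→1
ply 4, O at 3 | -1=-1→2; -2=-1→1; -3=+1→0*
ply 5: 0 is terminal -1 (X); from 8 depth 12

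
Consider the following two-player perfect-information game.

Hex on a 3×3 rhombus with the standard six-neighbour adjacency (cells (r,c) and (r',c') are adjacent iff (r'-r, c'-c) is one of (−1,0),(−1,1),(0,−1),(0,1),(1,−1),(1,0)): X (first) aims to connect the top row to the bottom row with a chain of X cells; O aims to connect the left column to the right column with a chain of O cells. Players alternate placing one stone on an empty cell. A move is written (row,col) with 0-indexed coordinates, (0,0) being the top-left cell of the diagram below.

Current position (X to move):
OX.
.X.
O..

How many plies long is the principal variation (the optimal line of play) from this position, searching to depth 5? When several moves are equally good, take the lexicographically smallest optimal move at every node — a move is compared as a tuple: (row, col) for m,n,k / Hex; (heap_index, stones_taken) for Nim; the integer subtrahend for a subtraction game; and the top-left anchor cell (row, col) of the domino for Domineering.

p1 X@[OX./.X./O..]: (0,2)[OXX/.X./O..]-1 (1,0)[OX./XX./O..]-1 (1,2)[OX./.XX/O..]+1* (2,1)[OX./.X./OX.]+1 (2,2)[OX./.X./O.X]+1
p2 O@[OX./.XX/O..]: (0,2)[OXO/.XX/O..]-1* (1,0)[OX./OXX/O..]-1 (2,1)[OX./.XX/OO.]-1 (2,2)[OX./.XX/O.O]-1
p3 X@[OXO/.XX/O..]: (1,0)[OXO/XXX/O..]+1* (2,1)[OXO/.XX/OX.]+1 (2,2)[OXO/.XX/O.X]+1
p4 O@[OXO/XXX/O..]: (2,1)[OXO/XXX/OO.]-1* (2,2)[OXO/XXX/O.O]-1
p5 X@[OXO/XXX/OO.]: (2,2)[OXO/XXX/OOX]+1*
p6 O@[OXO/XXX/OOX] terminal -1; root [OX./.X./O..] d5

PV length from [OX./.X./O..]: 5 plies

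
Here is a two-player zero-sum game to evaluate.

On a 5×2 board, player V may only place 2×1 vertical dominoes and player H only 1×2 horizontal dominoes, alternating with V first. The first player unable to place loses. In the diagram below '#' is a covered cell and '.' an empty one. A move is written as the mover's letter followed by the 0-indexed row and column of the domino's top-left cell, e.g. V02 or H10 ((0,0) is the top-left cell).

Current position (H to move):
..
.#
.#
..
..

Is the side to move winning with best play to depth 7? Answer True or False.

ply 1, H at ../.#/.#/../.. | H00=-1→##/.#/.#/../..; H30=+1→../.#/.#/##/..*; H40=+1→../.#/.#/../##
ply 2, V at ../.#/.#/##/.. | V00=-1→#./##/.#/##/..*; V10=-1→../##/##/##/..
ply 3, H at #./##/.#/##/.. | H40=+1→#./##/.#/##/##*
ply 4: #./##/.#/##/## is terminal -1 (V); from ../.#/.#/../.. depth 7

H winning at [../.#/.#/../..]: True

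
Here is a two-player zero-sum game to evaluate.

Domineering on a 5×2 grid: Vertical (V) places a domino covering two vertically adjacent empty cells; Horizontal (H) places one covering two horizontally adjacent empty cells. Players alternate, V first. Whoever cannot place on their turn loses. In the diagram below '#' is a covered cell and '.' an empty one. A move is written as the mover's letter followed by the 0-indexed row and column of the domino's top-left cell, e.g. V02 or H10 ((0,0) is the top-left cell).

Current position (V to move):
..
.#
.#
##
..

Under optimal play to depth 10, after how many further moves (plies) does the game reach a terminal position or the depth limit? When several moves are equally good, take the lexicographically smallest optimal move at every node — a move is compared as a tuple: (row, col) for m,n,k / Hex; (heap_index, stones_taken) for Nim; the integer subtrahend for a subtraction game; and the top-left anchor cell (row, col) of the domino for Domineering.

p1 V@[../.#/.#/##/..]: V00[#./##/.#/##/..]-1* V10[../##/##/##/..]-1
p2 H@[#./##/.#/##/..]: H40[#./##/.#/##/##]+1*
p3 V@[#./##/.#/##/##] terminal -1; root [../.#/.#/##/..] d10

PV length from [../.#/.#/##/..]: 2 plies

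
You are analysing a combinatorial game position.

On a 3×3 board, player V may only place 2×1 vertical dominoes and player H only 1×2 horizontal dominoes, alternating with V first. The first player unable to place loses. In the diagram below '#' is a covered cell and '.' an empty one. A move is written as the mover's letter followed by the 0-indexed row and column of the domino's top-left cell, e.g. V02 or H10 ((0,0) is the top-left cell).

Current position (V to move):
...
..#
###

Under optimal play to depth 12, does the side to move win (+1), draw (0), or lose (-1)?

p1 V@[.../..#/###]: V00[#../#.#/###]-1 V01[.#./.##/###]+1*
p2 H@[.#./.##/###] terminal -1; root [.../..#/###] d12

value(.../..#/###, V) = +1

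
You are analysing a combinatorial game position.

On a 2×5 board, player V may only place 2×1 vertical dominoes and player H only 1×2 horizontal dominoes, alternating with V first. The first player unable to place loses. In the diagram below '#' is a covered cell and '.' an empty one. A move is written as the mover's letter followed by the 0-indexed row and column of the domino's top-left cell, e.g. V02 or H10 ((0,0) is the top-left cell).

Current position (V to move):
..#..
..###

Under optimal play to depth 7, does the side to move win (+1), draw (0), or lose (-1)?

value(..#../..###, V) = +1

ply 1, V at ..#../..### | V00=+1→#.#../#.###*; V01=+1→.##../.####
ply 2, H at #.#../#.### | H03=-1→#.###/#.###*
ply 3, V at #.###/#.### | V01=+1→#####/#####*
ply 4: #####/##### is terminal -1 (H); from ..#../..### depth 7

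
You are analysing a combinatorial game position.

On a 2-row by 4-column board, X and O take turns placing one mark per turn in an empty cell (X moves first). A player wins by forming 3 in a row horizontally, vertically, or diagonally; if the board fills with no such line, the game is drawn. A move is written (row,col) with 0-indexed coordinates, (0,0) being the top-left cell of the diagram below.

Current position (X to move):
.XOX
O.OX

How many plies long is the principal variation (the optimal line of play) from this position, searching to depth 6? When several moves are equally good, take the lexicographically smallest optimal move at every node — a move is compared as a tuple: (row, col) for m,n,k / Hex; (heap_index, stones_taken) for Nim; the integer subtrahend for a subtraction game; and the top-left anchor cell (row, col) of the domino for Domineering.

[.XOX/O.OX] X move#1: (0,0):-1/XXOX/O.OX, (1,1):+0/.XOX/OXOX*
[.XOX/OXOX] O move#2: (0,0):+0/OXOX/OXOX*
[OXOX/OXOX] end (terminal +0, X#3); searched .XOX/O.OX to 6

PV length from [.XOX/O.OX]: 2 plies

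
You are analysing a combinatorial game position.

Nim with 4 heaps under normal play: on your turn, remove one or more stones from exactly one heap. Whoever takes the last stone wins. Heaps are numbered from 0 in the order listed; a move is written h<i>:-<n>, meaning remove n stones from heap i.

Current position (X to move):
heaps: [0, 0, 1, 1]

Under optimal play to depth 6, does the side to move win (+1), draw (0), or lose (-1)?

value((0,0,1,1), X) = -1

p1 X@[(0,0,1,1)]: h2:-1[(0,0,0,1)]-1* h3:-1[(0,0,1,0)]-1
p2 O@[(0,0,0,1)]: h3:-1[(0,0,0,0)]+1*
p3 X@[(0,0,0,0)] terminal -1; root [(0,0,1,1)] d6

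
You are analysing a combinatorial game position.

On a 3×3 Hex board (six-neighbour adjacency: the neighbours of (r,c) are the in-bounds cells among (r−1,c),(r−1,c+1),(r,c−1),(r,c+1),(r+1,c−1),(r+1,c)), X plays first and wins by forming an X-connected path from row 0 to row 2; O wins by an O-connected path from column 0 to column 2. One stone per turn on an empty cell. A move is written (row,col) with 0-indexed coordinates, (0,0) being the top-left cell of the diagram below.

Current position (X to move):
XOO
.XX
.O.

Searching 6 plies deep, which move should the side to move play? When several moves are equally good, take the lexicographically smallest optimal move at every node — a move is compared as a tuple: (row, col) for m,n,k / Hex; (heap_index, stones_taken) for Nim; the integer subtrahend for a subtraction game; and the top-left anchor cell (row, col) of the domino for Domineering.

[XOO/.XX/.O.] X move#1: (1,0):+1/XOO/XXX/.O.*, (2,0):-1/XOO/.XX/XO., (2,2):-1/XOO/.XX/.OX
[XOO/XXX/.O.] O move#2: (2,0):-1/XOO/XXX/OO.*, (2,2):-1/XOO/XXX/.OO
[XOO/XXX/OO.] X move#3: (2,2):+1/XOO/XXX/OOX*
[XOO/XXX/OOX] end (terminal -1, O#4); searched XOO/.XX/.O. to 6

X's best at [XOO/.XX/.O.]: (1,0)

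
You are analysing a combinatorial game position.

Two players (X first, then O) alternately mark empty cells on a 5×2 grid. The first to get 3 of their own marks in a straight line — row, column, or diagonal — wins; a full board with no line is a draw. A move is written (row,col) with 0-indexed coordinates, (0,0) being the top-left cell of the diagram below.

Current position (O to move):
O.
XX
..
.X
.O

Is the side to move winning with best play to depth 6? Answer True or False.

O winning at [O./XX/../.X/.O]: False

ply 1, O at O./XX/../.X/.O | (0,1)=-1→OO/XX/../.X/.O; (2,0)=-1→O./XX/O./.X/.O; (2,1)=+0→O./XX/.O/.X/.O*; (3,0)=-1→O./XX/../OX/.O; (4,0)=-1→O./XX/../.X/OO
ply 2, X at O./XX/.O/.X/.O | (0,1)=+0→OX/XX/.O/.X/.O*; (2,0)=+0→O./XX/XO/.X/.O; (3,0)=+0→O./XX/.O/XX/.O; (4,0)=+0→O./XX/.O/.X/XO
ply 3, O at OX/XX/.O/.X/.O | (2,0)=+0→OX/XX/OO/.X/.O*; (3,0)=+0→OX/XX/.O/OX/.O; (4,0)=+0→OX/XX/.O/.X/OO
ply 4, X at OX/XX/OO/.X/.O | (3,0)=+0→OX/XX/OO/XX/.O*; (4,0)=+0→OX/XX/OO/.X/XO
ply 5, O at OX/XX/OO/XX/.O | (4,0)=+0→OX/XX/OO/XX/OO*
ply 6: OX/XX/OO/XX/OO is terminal +0 (X); from O./XX/../.X/.O depth 6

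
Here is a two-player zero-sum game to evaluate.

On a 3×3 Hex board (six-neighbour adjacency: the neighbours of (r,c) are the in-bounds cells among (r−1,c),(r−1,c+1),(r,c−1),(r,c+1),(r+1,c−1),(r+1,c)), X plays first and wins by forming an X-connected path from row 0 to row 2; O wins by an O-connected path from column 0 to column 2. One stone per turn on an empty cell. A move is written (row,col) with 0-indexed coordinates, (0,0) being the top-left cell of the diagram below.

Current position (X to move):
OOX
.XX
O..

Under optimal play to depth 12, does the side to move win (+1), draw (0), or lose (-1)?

value(OOX/.XX/O.., X) = +1

p1 X@[OOX/.XX/O..]: (1,0)[OOX/XXX/O..]+1* (2,1)[OOX/.XX/OX.]+1 (2,2)[OOX/.XX/O.X]+1
p2 O@[OOX/XXX/O..]: (2,1)[OOX/XXX/OO.]-1* (2,2)[OOX/XXX/O.O]-1
p3 X@[OOX/XXX/OO.]: (2,2)[OOX/XXX/OOX]+1*
p4 O@[OOX/XXX/OOX] terminal -1; root [OOX/.XX/O..] d12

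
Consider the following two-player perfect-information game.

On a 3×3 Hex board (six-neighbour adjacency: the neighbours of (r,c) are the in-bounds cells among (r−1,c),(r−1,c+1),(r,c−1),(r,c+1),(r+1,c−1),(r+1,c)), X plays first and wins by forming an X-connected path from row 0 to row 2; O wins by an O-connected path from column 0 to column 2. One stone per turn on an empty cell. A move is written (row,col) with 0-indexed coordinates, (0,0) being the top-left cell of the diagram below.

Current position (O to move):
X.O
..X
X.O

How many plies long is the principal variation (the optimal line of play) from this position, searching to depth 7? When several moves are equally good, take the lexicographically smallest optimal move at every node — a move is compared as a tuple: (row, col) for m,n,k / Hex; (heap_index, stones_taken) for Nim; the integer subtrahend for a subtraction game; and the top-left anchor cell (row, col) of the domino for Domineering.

[X.O/..X/X.O] O move#1: (0,1):-1/XOO/..X/X.O, (1,0):+1/X.O/O.X/X.O*, (1,1):-1/X.O/.OX/X.O, (2,1):-1/X.O/..X/XOO
[X.O/O.X/X.O] X move#2: (0,1):-1/XXO/O.X/X.O*, (1,1):-1/X.O/OXX/X.O, (2,1):-1/X.O/O.X/XXO
[XXO/O.X/X.O] O move#3: (1,1):+1/XXO/OOX/X.O*, (2,1):-1/XXO/O.X/XOO
[XXO/OOX/X.O] end (terminal -1, X#4); searched X.O/..X/X.O to 7

PV length from [X.O/..X/X.O]: 3 plies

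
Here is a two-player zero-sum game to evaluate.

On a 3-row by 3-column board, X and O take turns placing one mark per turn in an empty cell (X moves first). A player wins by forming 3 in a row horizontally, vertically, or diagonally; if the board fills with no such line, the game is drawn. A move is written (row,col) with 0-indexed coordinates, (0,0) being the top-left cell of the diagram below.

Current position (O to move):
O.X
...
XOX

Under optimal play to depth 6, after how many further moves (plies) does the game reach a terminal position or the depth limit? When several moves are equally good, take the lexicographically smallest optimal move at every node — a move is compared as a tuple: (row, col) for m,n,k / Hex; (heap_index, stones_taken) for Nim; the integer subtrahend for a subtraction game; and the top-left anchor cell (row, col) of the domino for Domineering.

PV length from [O.X/.../XOX]: 2 plies

ply 1, O at O.X/.../XOX | (0,1)=-1→OOX/.../XOX*; (1,0)=-1→O.X/O../XOX; (1,1)=-1→O.X/.O./XOX; (1,2)=-1→O.X/..O/XOX
ply 2, X at OOX/.../XOX | (1,0)=-1→OOX/X../XOX; (1,1)=+1→OOX/.X./XOX*; (1,2)=+1→OOX/..X/XOX
ply 3: OOX/.X./XOX is terminal -1 (O); from O.X/.../XOX depth 6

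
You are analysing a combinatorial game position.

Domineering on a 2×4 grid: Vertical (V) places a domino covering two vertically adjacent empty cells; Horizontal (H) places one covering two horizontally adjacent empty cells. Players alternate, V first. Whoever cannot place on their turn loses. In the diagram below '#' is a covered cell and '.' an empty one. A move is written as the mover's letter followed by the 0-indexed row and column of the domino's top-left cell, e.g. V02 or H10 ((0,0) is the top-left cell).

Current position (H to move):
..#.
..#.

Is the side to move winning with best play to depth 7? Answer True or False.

ply 1, H at ..#./..#. | H00=+1→###./..#.*; H10=+1→..#./###.
ply 2, V at ###./..#. | V03=-1→####/..##*
ply 3, H at ####/..## | H10=+1→####/####*
ply 4: ####/#### is terminal -1 (V); from ..#./..#. depth 7

H winning at [..#./..#.]: True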